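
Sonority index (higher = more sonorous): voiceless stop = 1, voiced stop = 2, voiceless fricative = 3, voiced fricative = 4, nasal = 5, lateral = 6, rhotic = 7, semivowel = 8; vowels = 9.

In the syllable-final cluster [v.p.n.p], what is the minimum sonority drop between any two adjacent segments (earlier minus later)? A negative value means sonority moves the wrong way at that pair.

-4

/v/ is a voiced fricative (sonority 4).
/p/ is a voiceless stop (sonority 1).
/n/ is a nasal (sonority 5).
/p/ is a voiceless stop (sonority 1).
/v/→/p/: change +3.
/p/→/n/: change -4.
/n/→/p/: change +4.
Minimum = -4.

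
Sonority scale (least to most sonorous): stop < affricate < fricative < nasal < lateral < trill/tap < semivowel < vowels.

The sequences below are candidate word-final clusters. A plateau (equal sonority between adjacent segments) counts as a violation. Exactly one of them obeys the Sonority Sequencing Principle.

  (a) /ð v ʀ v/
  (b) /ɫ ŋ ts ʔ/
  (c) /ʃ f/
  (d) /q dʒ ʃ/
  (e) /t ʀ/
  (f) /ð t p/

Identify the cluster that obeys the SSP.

(a) 3-3-6-3 → violates
(b) 5-4-2-1 → obeys
(c) 3-3 → violates
(d) 1-2-3 → violates
(e) 1-6 → violates
(f) 3-1-1 → violates

b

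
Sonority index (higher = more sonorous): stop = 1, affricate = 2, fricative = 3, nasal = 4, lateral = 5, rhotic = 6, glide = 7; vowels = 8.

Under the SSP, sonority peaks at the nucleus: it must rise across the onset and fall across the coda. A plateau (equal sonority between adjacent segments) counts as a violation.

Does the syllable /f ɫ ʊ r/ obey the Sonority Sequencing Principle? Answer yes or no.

Onset: /f/ is a fricative (sonority 3), /ɫ/ is a lateral (sonority 5); then the nucleus /ʊ/ (sonority 8).
Onset profile 3-5-8 — rises to the nucleus.
Coda: /r/ is a rhotic (sonority 6).
Coda profile 8-6 — falls from the nucleus.

yes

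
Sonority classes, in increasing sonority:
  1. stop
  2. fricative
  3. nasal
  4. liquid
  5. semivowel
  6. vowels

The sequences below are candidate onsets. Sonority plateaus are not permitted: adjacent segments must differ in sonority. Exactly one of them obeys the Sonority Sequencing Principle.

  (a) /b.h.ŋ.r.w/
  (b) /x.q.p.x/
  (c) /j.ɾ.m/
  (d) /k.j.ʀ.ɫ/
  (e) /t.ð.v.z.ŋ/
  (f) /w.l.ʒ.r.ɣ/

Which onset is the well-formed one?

(a) sonority 1-2-3-4-5: well-formed.
(b) sonority 2-1-1-2: ill-formed.
(c) sonority 5-4-3: ill-formed.
(d) sonority 1-5-4-4: ill-formed.
(e) sonority 1-2-2-2-3: ill-formed.
(f) sonority 5-4-2-4-2: ill-formed.

a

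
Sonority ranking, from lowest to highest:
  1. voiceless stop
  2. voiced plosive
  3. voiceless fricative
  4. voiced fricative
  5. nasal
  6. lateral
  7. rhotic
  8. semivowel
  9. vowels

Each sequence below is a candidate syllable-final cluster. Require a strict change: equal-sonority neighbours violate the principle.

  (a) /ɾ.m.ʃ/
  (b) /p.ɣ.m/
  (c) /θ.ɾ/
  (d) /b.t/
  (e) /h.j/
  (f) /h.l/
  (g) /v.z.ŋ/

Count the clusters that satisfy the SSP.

(a) sonority 7-5-3: well-formed.
(b) sonority 1-4-5: ill-formed.
(c) sonority 3-7: ill-formed.
(d) sonority 2-1: well-formed.
(e) sonority 3-8: ill-formed.
(f) sonority 3-6: ill-formed.
(g) sonority 4-4-5: ill-formed.

2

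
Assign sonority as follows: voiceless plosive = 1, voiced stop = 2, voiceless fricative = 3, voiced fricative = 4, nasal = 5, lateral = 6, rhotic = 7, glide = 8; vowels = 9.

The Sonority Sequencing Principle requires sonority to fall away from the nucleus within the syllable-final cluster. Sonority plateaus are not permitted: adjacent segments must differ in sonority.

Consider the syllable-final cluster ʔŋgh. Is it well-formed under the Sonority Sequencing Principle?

no

/ʔ/ — voiceless plosive, sonority 1.
/ŋ/ — nasal, sonority 5.
/g/ — voiced stop, sonority 2.
/h/ — voiceless fricative, sonority 3.
The profile is 1-5-2-3. Between /ʔ/ (1) and /ŋ/ (5) sonority does not fall, so the cluster violates the SSP.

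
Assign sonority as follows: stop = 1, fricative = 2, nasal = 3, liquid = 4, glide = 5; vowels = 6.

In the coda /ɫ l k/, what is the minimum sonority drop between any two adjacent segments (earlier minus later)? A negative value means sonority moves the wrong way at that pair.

0

/ɫ/ is a liquid (sonority 4).
/l/ is a liquid (sonority 4).
/k/ is a stop (sonority 1).
/ɫ/→/l/: change +0.
/l/→/k/: change +3.
Minimum = 0.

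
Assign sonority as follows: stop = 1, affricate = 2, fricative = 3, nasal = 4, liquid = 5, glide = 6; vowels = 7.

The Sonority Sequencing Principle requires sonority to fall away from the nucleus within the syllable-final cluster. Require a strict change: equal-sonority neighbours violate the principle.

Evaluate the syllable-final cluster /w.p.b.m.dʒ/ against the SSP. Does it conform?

no

/w/ — glide, sonority 6.
/p/ — stop, sonority 1.
/b/ — stop, sonority 1.
/m/ — nasal, sonority 4.
/dʒ/ — affricate, sonority 2.
The profile is 6-1-1-4-2. Between /p/ (1) and /b/ (1) sonority does not fall, so the cluster violates the SSP.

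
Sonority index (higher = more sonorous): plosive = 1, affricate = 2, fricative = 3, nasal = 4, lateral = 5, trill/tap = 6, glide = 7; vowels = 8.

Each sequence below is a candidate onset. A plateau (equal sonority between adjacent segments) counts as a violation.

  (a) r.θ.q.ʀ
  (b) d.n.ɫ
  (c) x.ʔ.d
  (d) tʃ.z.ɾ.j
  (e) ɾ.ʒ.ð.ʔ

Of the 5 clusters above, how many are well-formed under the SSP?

2

(a) sonority 6-3-1-6: ill-formed.
(b) sonority 1-4-5: well-formed.
(c) sonority 3-1-1: ill-formed.
(d) sonority 2-3-6-7: well-formed.
(e) sonority 6-3-3-1: ill-formed.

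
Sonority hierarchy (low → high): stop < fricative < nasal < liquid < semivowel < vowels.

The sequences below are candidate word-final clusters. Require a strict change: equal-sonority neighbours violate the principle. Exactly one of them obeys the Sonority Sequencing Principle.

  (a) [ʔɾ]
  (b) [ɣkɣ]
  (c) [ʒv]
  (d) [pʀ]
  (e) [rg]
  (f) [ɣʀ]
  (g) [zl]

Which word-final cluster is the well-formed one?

e

(a) 1-4 → violates
(b) 2-1-2 → violates
(c) 2-2 → violates
(d) 1-4 → violates
(e) 4-1 → obeys
(f) 2-4 → violates
(g) 2-4 → violates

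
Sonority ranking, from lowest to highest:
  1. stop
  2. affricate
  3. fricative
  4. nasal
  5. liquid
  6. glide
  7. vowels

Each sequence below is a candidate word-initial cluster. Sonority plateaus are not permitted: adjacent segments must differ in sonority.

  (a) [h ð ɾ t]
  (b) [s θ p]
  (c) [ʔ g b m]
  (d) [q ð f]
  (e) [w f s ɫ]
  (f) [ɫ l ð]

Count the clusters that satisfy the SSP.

0

(a) [h ð ɾ t]: profile 3-3-5-1 — violates.
(b) [s θ p]: profile 3-3-1 — violates.
(c) [ʔ g b m]: profile 1-1-1-4 — violates.
(d) [q ð f]: profile 1-3-3 — violates.
(e) [w f s ɫ]: profile 6-3-3-5 — violates.
(f) [ɫ l ð]: profile 5-5-3 — violates.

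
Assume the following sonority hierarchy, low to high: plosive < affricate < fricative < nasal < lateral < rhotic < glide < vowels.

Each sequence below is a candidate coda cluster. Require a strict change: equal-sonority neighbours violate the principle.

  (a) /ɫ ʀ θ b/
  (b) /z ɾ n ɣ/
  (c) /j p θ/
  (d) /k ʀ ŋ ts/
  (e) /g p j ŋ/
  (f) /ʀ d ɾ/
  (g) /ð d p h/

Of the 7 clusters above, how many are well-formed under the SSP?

0

(a) sonority 5-6-3-1: ill-formed.
(b) sonority 3-6-4-3: ill-formed.
(c) sonority 7-1-3: ill-formed.
(d) sonority 1-6-4-2: ill-formed.
(e) sonority 1-1-7-4: ill-formed.
(f) sonority 6-1-6: ill-formed.
(g) sonority 3-1-1-3: ill-formed.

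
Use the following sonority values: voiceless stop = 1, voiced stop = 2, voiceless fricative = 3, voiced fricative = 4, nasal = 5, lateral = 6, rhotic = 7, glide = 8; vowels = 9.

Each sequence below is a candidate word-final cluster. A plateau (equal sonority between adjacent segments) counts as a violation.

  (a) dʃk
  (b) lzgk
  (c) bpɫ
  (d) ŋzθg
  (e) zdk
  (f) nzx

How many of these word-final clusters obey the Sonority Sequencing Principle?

(a) sonority 2-3-1: ill-formed.
(b) sonority 6-4-2-1: well-formed.
(c) sonority 2-1-6: ill-formed.
(d) sonority 5-4-3-2: well-formed.
(e) sonority 4-2-1: well-formed.
(f) sonority 5-4-3: well-formed.

4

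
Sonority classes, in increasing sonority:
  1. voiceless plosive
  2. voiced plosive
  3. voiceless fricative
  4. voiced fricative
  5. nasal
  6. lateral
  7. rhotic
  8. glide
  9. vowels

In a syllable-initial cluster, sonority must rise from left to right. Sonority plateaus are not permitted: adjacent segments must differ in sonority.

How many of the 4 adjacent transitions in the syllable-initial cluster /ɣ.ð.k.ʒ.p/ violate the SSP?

/ɣ/ — voiced fricative, sonority 4.
/ð/ — voiced fricative, sonority 4.
/k/ — voiceless plosive, sonority 1.
/ʒ/ — voiced fricative, sonority 4.
/p/ — voiceless plosive, sonority 1.
/ɣ/→/ð/: 4→4 (plateau) — violation.
/ð/→/k/: 4→1 (does not rise) — violation.
/k/→/ʒ/: 1→4 (rises) — ok.
/ʒ/→/p/: 4→1 (does not rise) — violation.

3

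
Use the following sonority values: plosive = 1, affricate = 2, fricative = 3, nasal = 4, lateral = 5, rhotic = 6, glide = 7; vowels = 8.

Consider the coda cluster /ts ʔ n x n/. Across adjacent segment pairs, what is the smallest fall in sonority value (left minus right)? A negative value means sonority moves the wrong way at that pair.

-3

/ts/ — affricate, sonority 2.
/ʔ/ — plosive, sonority 1.
/n/ — nasal, sonority 4.
/x/ — fricative, sonority 3.
/n/ — nasal, sonority 4.
/ts/→/ʔ/: change +1.
/ʔ/→/n/: change -3.
/n/→/x/: change +1.
/x/→/n/: change -1.
Minimum = -3.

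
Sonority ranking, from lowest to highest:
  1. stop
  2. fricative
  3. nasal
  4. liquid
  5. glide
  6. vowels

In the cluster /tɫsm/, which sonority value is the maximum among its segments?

4

/t/ is a stop (sonority 1).
/ɫ/ is a liquid (sonority 4).
/s/ is a fricative (sonority 2).
/m/ is a nasal (sonority 3).
The maximum is 4.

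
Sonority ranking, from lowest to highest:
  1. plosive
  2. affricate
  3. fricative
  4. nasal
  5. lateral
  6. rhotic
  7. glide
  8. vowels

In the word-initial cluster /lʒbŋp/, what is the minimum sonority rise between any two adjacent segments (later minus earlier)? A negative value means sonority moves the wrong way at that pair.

-3

/l/: lateral = 5.
/ʒ/: fricative = 3.
/b/: plosive = 1.
/ŋ/: nasal = 4.
/p/: plosive = 1.
/l/→/ʒ/: change -2.
/ʒ/→/b/: change -2.
/b/→/ŋ/: change +3.
/ŋ/→/p/: change -3.
Minimum = -3.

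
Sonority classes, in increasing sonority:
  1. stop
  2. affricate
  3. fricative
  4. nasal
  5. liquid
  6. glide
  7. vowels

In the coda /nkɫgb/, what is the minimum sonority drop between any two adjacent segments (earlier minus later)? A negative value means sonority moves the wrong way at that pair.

-4

/n/ is a nasal (sonority 4).
/k/ is a stop (sonority 1).
/ɫ/ is a liquid (sonority 5).
/g/ is a stop (sonority 1).
/b/ is a stop (sonority 1).
/n/→/k/: change +3.
/k/→/ɫ/: change -4.
/ɫ/→/g/: change +4.
/g/→/b/: change +0.
Minimum = -4.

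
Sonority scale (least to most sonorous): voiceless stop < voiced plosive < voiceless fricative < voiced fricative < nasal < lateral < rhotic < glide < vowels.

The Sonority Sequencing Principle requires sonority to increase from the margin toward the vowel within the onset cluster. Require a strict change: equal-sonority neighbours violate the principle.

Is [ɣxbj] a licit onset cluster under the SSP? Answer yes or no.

/ɣ/ is a voiced fricative (sonority 4).
/x/ is a voiceless fricative (sonority 3).
/b/ is a voiced plosive (sonority 2).
/j/ is a glide (sonority 8).
The profile is 4-3-2-8. Between /ɣ/ (4) and /x/ (3) sonority does not rise, so the cluster violates the SSP.

no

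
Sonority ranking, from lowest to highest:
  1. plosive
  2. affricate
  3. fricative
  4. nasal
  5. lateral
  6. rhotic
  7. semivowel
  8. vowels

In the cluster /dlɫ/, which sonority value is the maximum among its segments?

5

/d/ is a plosive (sonority 1).
/l/ is a lateral (sonority 5).
/ɫ/ is a lateral (sonority 5).
The maximum is 5.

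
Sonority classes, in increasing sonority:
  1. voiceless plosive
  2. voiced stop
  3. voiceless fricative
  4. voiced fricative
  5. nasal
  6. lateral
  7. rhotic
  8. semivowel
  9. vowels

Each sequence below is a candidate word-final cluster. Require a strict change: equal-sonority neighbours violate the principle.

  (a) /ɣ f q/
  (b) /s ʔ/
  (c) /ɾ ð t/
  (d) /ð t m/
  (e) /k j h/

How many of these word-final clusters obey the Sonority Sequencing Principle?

3

(a) 4-3-1 → obeys
(b) 3-1 → obeys
(c) 7-4-1 → obeys
(d) 4-1-5 → violates
(e) 1-8-3 → violates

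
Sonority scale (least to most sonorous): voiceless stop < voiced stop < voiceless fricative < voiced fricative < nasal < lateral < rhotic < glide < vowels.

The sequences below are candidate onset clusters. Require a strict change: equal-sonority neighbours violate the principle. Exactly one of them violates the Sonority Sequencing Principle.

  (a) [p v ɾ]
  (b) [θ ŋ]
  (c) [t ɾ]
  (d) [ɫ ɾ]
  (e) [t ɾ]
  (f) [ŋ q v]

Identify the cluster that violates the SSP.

(a) 1-4-7 → obeys
(b) 3-5 → obeys
(c) 1-7 → obeys
(d) 6-7 → obeys
(e) 1-7 → obeys
(f) 5-1-4 → violates

f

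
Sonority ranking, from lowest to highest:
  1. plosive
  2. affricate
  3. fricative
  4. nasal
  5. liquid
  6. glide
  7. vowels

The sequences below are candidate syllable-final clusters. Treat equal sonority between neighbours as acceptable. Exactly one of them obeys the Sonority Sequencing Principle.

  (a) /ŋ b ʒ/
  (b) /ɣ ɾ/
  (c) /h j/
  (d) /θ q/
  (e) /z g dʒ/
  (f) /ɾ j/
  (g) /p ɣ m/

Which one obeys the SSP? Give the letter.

(a) 4-1-3 → violates
(b) 3-5 → violates
(c) 3-6 → violates
(d) 3-1 → obeys
(e) 3-1-2 → violates
(f) 5-6 → violates
(g) 1-3-4 → violates

d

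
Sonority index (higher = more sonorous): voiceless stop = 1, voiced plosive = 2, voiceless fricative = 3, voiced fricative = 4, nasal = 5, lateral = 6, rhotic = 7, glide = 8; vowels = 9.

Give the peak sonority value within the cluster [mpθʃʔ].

/m/ is a nasal (sonority 5).
/p/ is a voiceless stop (sonority 1).
/θ/ is a voiceless fricative (sonority 3).
/ʃ/ is a voiceless fricative (sonority 3).
/ʔ/ is a voiceless stop (sonority 1).
The maximum is 5.

5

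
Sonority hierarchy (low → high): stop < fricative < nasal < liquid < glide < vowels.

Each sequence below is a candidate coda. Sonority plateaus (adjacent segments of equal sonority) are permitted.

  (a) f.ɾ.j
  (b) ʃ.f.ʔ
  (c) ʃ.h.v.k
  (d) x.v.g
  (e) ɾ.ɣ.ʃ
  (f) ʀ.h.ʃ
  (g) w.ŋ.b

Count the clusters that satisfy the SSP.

(a) f.ɾ.j: profile 2-4-5 — violates.
(b) ʃ.f.ʔ: profile 2-2-1 — obeys.
(c) ʃ.h.v.k: profile 2-2-2-1 — obeys.
(d) x.v.g: profile 2-2-1 — obeys.
(e) ɾ.ɣ.ʃ: profile 4-2-2 — obeys.
(f) ʀ.h.ʃ: profile 4-2-2 — obeys.
(g) w.ŋ.b: profile 5-3-1 — obeys.

6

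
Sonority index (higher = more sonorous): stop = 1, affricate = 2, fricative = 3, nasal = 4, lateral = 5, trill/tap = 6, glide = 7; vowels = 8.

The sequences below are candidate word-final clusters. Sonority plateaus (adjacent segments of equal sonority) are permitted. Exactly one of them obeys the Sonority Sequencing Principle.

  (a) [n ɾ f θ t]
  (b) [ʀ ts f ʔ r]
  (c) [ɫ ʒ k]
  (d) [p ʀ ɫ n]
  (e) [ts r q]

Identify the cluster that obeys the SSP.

(a) sonority 4-6-3-3-1: ill-formed.
(b) sonority 6-2-3-1-6: ill-formed.
(c) sonority 5-3-1: well-formed.
(d) sonority 1-6-5-4: ill-formed.
(e) sonority 2-6-1: ill-formed.

c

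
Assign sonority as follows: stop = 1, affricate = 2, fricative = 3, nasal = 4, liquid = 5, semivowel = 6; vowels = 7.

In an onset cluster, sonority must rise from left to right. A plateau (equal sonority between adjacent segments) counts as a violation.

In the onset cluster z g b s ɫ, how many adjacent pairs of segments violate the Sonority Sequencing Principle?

/z/ is a fricative (sonority 3).
/g/ is a stop (sonority 1).
/b/ is a stop (sonority 1).
/s/ is a fricative (sonority 3).
/ɫ/ is a liquid (sonority 5).
/z/→/g/: 3→1 (does not rise) — violation.
/g/→/b/: 1→1 (plateau) — violation.
/b/→/s/: 1→3 (rises) — ok.
/s/→/ɫ/: 3→5 (rises) — ok.

2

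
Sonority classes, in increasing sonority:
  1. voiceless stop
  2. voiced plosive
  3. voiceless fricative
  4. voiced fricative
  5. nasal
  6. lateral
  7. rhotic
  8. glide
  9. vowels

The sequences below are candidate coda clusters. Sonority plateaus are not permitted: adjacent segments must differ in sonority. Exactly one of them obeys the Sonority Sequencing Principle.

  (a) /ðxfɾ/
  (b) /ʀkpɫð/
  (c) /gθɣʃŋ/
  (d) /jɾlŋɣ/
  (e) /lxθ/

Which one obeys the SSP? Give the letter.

(a) 4-3-3-7 → violates
(b) 7-1-1-6-4 → violates
(c) 2-3-4-3-5 → violates
(d) 8-7-6-5-4 → obeys
(e) 6-3-3 → violates

d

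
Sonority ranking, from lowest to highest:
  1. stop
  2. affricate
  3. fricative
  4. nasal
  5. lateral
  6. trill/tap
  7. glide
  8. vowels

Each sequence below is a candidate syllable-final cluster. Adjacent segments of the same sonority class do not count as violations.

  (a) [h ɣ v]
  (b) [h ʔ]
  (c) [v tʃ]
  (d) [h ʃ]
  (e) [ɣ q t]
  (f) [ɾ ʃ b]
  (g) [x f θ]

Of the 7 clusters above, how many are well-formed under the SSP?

7

(a) sonority 3-3-3: well-formed.
(b) sonority 3-1: well-formed.
(c) sonority 3-2: well-formed.
(d) sonority 3-3: well-formed.
(e) sonority 3-1-1: well-formed.
(f) sonority 6-3-1: well-formed.
(g) sonority 3-3-3: well-formed.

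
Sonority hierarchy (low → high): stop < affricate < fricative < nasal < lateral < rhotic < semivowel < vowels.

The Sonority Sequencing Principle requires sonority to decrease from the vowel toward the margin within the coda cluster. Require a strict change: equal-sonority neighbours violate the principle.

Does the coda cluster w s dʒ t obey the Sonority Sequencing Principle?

yes

/w/ is a semivowel (sonority 7).
/s/ is a fricative (sonority 3).
/dʒ/ is an affricate (sonority 2).
/t/ is a stop (sonority 1).
The profile 7-3-2-1 strictly falls, so the coda cluster satisfies the SSP.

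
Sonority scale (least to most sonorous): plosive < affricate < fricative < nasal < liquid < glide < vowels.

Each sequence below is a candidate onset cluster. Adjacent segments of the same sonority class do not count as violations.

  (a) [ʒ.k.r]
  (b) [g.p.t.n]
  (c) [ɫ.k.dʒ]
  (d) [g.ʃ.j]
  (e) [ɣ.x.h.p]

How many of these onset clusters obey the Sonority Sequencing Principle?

(a) [ʒ.k.r]: profile 3-1-5 — violates.
(b) [g.p.t.n]: profile 1-1-1-4 — obeys.
(c) [ɫ.k.dʒ]: profile 5-1-2 — violates.
(d) [g.ʃ.j]: profile 1-3-6 — obeys.
(e) [ɣ.x.h.p]: profile 3-3-3-1 — violates.

2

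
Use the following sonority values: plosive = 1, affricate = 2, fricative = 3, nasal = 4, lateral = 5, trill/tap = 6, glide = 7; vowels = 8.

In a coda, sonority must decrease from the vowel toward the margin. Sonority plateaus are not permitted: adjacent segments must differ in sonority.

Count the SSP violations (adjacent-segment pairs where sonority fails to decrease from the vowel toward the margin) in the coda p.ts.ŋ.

2

/p/ is a plosive (sonority 1).
/ts/ is an affricate (sonority 2).
/ŋ/ is a nasal (sonority 4).
/p/→/ts/: 1→2 (does not fall) — violation.
/ts/→/ŋ/: 2→4 (does not fall) — violation.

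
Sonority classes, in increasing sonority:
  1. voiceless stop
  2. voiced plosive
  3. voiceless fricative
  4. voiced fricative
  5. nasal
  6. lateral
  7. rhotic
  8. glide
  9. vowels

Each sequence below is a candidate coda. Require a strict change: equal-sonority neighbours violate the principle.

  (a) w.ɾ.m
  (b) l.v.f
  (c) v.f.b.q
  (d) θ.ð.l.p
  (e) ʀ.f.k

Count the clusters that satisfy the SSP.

4

(a) 8-7-5 → obeys
(b) 6-4-3 → obeys
(c) 4-3-2-1 → obeys
(d) 3-4-6-1 → violates
(e) 7-3-1 → obeys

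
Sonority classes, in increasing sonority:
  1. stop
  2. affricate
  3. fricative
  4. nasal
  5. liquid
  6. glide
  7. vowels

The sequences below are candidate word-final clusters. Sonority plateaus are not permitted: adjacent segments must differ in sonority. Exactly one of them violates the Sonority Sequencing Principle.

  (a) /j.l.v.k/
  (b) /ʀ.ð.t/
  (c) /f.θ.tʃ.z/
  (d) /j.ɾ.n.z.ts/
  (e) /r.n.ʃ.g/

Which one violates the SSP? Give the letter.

c

(a) sonority 6-5-3-1: well-formed.
(b) sonority 5-3-1: well-formed.
(c) sonority 3-3-2-3: ill-formed.
(d) sonority 6-5-4-3-2: well-formed.
(e) sonority 5-4-3-1: well-formed.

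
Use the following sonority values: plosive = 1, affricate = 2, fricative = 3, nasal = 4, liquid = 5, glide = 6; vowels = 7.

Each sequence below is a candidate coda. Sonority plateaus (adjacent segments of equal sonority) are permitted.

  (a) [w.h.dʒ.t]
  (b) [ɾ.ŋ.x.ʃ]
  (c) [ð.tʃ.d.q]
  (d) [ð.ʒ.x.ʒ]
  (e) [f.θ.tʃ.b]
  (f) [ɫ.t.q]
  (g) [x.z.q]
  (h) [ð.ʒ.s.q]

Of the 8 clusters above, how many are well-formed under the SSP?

(a) sonority 6-3-2-1: well-formed.
(b) sonority 5-4-3-3: well-formed.
(c) sonority 3-2-1-1: well-formed.
(d) sonority 3-3-3-3: well-formed.
(e) sonority 3-3-2-1: well-formed.
(f) sonority 5-1-1: well-formed.
(g) sonority 3-3-1: well-formed.
(h) sonority 3-3-3-1: well-formed.

8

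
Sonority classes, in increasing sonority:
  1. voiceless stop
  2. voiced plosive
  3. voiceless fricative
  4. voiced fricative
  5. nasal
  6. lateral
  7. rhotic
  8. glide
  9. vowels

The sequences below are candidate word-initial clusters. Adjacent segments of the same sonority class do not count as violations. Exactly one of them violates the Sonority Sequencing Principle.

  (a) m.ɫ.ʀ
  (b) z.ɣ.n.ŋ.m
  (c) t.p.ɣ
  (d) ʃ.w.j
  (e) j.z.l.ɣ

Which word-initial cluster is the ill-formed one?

(a) sonority 5-6-7: well-formed.
(b) sonority 4-4-5-5-5: well-formed.
(c) sonority 1-1-4: well-formed.
(d) sonority 3-8-8: well-formed.
(e) sonority 8-4-6-4: ill-formed.

e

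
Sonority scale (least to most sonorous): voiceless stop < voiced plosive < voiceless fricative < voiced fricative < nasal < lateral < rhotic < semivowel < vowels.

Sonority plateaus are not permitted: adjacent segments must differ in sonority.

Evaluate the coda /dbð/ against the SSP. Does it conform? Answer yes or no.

/d/ is a voiced plosive (sonority 2).
/b/ is a voiced plosive (sonority 2).
/ð/ is a voiced fricative (sonority 4).
The profile is 2-2-4. Between /d/ (2) and /b/ (2) sonority does not fall, so the cluster violates the SSP.

no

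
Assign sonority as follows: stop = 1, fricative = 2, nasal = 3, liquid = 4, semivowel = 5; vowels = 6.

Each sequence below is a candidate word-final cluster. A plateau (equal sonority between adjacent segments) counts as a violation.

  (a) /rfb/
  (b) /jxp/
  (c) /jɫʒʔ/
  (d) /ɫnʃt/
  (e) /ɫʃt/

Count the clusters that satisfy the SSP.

(a) 4-2-1 → obeys
(b) 5-2-1 → obeys
(c) 5-4-2-1 → obeys
(d) 4-3-2-1 → obeys
(e) 4-2-1 → obeys

5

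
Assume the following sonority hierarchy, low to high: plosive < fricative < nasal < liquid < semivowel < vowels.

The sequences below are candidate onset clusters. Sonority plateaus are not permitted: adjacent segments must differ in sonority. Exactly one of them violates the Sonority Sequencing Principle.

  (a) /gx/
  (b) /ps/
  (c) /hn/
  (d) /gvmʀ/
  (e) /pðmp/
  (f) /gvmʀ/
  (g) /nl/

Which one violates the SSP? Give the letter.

e

(a) /gx/: profile 1-2 — obeys.
(b) /ps/: profile 1-2 — obeys.
(c) /hn/: profile 2-3 — obeys.
(d) /gvmʀ/: profile 1-2-3-4 — obeys.
(e) /pðmp/: profile 1-2-3-1 — violates.
(f) /gvmʀ/: profile 1-2-3-4 — obeys.
(g) /nl/: profile 3-4 — obeys.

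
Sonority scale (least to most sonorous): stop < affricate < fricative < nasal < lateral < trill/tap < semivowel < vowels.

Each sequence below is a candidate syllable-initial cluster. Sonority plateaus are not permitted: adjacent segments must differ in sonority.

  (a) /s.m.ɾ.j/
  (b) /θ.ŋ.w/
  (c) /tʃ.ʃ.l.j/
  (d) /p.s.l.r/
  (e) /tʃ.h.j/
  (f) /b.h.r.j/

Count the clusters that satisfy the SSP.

6

(a) 3-4-6-7 → obeys
(b) 3-4-7 → obeys
(c) 2-3-5-7 → obeys
(d) 1-3-5-6 → obeys
(e) 2-3-7 → obeys
(f) 1-3-6-7 → obeys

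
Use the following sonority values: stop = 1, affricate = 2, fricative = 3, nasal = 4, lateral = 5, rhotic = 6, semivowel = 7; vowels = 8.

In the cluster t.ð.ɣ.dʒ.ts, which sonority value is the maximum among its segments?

/t/: stop = 1.
/ð/: fricative = 3.
/ɣ/: fricative = 3.
/dʒ/: affricate = 2.
/ts/: affricate = 2.
The maximum is 3.

3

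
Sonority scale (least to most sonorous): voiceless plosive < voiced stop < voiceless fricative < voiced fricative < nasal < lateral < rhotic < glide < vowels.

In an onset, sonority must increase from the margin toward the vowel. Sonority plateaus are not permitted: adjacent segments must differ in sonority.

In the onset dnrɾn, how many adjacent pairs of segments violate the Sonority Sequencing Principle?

/d/: voiced stop = 2.
/n/: nasal = 5.
/r/: rhotic = 7.
/ɾ/: rhotic = 7.
/n/: nasal = 5.
/d/→/n/: 2→5 (rises) — ok.
/n/→/r/: 5→7 (rises) — ok.
/r/→/ɾ/: 7→7 (plateau) — violation.
/ɾ/→/n/: 7→5 (does not rise) — violation.

2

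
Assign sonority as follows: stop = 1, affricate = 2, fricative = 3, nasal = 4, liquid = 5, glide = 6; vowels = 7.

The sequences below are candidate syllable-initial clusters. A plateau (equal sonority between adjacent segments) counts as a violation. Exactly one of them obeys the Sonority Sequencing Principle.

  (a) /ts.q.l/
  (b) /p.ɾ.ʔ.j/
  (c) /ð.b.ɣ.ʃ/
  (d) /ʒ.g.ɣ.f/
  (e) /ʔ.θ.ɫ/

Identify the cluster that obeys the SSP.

e

(a) sonority 2-1-5: ill-formed.
(b) sonority 1-5-1-6: ill-formed.
(c) sonority 3-1-3-3: ill-formed.
(d) sonority 3-1-3-3: ill-formed.
(e) sonority 1-3-5: well-formed.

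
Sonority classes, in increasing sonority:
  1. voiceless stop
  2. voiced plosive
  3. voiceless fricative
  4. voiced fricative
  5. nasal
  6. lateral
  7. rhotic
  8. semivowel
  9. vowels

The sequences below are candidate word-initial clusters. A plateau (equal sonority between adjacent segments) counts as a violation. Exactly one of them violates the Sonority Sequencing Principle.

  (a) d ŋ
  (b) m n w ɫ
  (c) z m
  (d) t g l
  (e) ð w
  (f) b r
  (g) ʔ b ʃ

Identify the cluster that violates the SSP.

b

(a) d ŋ: profile 2-5 — obeys.
(b) m n w ɫ: profile 5-5-8-6 — violates.
(c) z m: profile 4-5 — obeys.
(d) t g l: profile 1-2-6 — obeys.
(e) ð w: profile 4-8 — obeys.
(f) b r: profile 2-7 — obeys.
(g) ʔ b ʃ: profile 1-2-3 — obeys.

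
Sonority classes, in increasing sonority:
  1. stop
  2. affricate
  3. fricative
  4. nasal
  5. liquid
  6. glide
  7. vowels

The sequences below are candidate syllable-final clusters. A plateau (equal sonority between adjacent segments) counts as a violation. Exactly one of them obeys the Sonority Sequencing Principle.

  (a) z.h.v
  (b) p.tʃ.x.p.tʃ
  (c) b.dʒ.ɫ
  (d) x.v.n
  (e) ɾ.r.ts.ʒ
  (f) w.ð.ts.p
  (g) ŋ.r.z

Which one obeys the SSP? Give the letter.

f

(a) z.h.v: profile 3-3-3 — violates.
(b) p.tʃ.x.p.tʃ: profile 1-2-3-1-2 — violates.
(c) b.dʒ.ɫ: profile 1-2-5 — violates.
(d) x.v.n: profile 3-3-4 — violates.
(e) ɾ.r.ts.ʒ: profile 5-5-2-3 — violates.
(f) w.ð.ts.p: profile 6-3-2-1 — obeys.
(g) ŋ.r.z: profile 4-5-3 — violates.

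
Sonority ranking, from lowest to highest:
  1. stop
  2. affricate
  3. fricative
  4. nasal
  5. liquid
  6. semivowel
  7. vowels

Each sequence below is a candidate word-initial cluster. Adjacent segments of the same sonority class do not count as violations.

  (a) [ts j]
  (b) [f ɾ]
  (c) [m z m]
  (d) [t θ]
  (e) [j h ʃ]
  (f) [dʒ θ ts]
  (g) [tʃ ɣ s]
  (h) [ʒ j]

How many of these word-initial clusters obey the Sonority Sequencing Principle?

5

(a) 2-6 → obeys
(b) 3-5 → obeys
(c) 4-3-4 → violates
(d) 1-3 → obeys
(e) 6-3-3 → violates
(f) 2-3-2 → violates
(g) 2-3-3 → obeys
(h) 3-6 → obeys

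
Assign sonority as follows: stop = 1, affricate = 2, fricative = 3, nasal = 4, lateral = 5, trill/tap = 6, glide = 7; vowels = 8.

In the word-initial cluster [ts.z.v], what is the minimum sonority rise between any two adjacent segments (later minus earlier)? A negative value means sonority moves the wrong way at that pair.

0

/ts/ — affricate, sonority 2.
/z/ — fricative, sonority 3.
/v/ — fricative, sonority 3.
/ts/→/z/: change +1.
/z/→/v/: change +0.
Minimum = 0.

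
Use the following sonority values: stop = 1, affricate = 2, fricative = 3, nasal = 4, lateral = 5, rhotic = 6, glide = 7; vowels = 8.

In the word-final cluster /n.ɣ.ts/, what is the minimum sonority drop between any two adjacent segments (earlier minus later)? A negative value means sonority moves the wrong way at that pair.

/n/ — nasal, sonority 4.
/ɣ/ — fricative, sonority 3.
/ts/ — affricate, sonority 2.
/n/→/ɣ/: change +1.
/ɣ/→/ts/: change +1.
Minimum = 1.

1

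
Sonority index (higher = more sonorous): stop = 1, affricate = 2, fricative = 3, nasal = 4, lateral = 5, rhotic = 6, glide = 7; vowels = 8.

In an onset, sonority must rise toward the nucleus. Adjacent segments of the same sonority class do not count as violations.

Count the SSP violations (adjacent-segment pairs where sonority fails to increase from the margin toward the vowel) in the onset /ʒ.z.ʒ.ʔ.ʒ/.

1

/ʒ/ is a fricative (sonority 3).
/z/ is a fricative (sonority 3).
/ʒ/ is a fricative (sonority 3).
/ʔ/ is a stop (sonority 1).
/ʒ/ is a fricative (sonority 3).
/ʒ/→/z/: 3→3 (plateau, allowed) — ok.
/z/→/ʒ/: 3→3 (plateau, allowed) — ok.
/ʒ/→/ʔ/: 3→1 (does not rise) — violation.
/ʔ/→/ʒ/: 1→3 (rises) — ok.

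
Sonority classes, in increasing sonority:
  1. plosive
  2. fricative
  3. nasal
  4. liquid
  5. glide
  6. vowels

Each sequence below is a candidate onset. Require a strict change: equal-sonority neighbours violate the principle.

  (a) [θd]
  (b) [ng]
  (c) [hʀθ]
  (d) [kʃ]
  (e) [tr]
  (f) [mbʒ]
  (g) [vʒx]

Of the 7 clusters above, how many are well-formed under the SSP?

2

(a) sonority 2-1: ill-formed.
(b) sonority 3-1: ill-formed.
(c) sonority 2-4-2: ill-formed.
(d) sonority 1-2: well-formed.
(e) sonority 1-4: well-formed.
(f) sonority 3-1-2: ill-formed.
(g) sonority 2-2-2: ill-formed.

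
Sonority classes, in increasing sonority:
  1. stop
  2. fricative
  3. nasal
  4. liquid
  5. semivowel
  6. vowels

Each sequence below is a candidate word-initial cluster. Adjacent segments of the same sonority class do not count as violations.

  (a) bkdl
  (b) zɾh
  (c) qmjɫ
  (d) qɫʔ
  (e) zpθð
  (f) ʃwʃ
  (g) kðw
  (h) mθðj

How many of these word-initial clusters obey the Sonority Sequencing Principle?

(a) bkdl: profile 1-1-1-4 — obeys.
(b) zɾh: profile 2-4-2 — violates.
(c) qmjɫ: profile 1-3-5-4 — violates.
(d) qɫʔ: profile 1-4-1 — violates.
(e) zpθð: profile 2-1-2-2 — violates.
(f) ʃwʃ: profile 2-5-2 — violates.
(g) kðw: profile 1-2-5 — obeys.
(h) mθðj: profile 3-2-2-5 — violates.

2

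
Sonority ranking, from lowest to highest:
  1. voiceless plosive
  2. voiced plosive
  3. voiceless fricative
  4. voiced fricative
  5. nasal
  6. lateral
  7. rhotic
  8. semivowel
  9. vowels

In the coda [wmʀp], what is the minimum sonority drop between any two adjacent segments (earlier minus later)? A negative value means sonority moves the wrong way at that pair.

-2

/w/ — semivowel, sonority 8.
/m/ — nasal, sonority 5.
/ʀ/ — rhotic, sonority 7.
/p/ — voiceless plosive, sonority 1.
/w/→/m/: change +3.
/m/→/ʀ/: change -2.
/ʀ/→/p/: change +6.
Minimum = -2.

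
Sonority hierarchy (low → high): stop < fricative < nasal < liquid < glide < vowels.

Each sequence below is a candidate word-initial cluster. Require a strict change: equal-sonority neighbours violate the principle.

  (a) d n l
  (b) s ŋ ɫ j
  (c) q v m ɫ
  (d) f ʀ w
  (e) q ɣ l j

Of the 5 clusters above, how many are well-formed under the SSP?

5

(a) sonority 1-3-4: well-formed.
(b) sonority 2-3-4-5: well-formed.
(c) sonority 1-2-3-4: well-formed.
(d) sonority 2-4-5: well-formed.
(e) sonority 1-2-4-5: well-formed.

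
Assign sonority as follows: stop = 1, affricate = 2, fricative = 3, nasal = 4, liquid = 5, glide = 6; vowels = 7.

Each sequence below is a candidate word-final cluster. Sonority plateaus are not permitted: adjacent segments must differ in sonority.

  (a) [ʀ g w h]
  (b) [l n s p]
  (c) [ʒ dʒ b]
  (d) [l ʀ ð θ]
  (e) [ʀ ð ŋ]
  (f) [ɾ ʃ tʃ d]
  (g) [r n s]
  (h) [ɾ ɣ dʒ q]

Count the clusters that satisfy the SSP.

(a) 5-1-6-3 → violates
(b) 5-4-3-1 → obeys
(c) 3-2-1 → obeys
(d) 5-5-3-3 → violates
(e) 5-3-4 → violates
(f) 5-3-2-1 → obeys
(g) 5-4-3 → obeys
(h) 5-3-2-1 → obeys

5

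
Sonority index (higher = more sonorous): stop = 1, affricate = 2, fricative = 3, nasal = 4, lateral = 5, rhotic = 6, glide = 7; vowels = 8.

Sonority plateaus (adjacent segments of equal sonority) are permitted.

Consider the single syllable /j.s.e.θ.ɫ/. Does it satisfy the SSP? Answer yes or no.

Onset: /j/ is a glide (sonority 7), /s/ is a fricative (sonority 3); then the nucleus /e/ (sonority 8).
Onset profile 7-3-8 — does not rise throughout.
Coda: /θ/ is a fricative (sonority 3), /ɫ/ is a lateral (sonority 5).
Coda profile 8-3-5 — does not fall throughout.

no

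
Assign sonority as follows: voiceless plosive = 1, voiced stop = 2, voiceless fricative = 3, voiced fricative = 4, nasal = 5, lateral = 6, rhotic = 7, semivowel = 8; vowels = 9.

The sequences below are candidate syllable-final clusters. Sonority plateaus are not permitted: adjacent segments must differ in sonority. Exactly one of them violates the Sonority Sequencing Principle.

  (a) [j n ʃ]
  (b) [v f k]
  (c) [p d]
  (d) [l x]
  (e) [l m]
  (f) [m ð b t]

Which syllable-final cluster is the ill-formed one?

c

(a) sonority 8-5-3: well-formed.
(b) sonority 4-3-1: well-formed.
(c) sonority 1-2: ill-formed.
(d) sonority 6-3: well-formed.
(e) sonority 6-5: well-formed.
(f) sonority 5-4-2-1: well-formed.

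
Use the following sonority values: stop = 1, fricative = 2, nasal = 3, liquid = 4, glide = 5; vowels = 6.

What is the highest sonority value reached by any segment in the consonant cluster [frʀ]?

4

/f/ is a fricative (sonority 2).
/r/ is a liquid (sonority 4).
/ʀ/ is a liquid (sonority 4).
The maximum is 4.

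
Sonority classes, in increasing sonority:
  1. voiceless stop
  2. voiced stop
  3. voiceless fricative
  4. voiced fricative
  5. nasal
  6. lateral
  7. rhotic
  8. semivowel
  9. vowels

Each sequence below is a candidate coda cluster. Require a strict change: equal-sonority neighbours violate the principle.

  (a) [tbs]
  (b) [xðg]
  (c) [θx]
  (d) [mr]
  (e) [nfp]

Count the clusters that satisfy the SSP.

(a) sonority 1-2-3: ill-formed.
(b) sonority 3-4-2: ill-formed.
(c) sonority 3-3: ill-formed.
(d) sonority 5-7: ill-formed.
(e) sonority 5-3-1: well-formed.

1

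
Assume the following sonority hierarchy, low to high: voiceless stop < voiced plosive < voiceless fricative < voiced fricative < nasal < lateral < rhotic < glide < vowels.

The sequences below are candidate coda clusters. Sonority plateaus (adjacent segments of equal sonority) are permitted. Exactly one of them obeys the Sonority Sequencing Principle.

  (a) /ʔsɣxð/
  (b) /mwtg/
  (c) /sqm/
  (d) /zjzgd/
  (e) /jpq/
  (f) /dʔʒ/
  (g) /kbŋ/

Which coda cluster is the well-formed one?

e

(a) 1-3-4-3-4 → violates
(b) 5-8-1-2 → violates
(c) 3-1-5 → violates
(d) 4-8-4-2-2 → violates
(e) 8-1-1 → obeys
(f) 2-1-4 → violates
(g) 1-2-5 → violates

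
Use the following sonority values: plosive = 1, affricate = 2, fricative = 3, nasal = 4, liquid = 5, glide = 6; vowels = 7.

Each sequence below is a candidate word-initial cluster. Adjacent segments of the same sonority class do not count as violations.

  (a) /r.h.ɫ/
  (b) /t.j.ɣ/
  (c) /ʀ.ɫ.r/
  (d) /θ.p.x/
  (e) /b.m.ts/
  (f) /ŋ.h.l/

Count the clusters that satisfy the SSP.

(a) sonority 5-3-5: ill-formed.
(b) sonority 1-6-3: ill-formed.
(c) sonority 5-5-5: well-formed.
(d) sonority 3-1-3: ill-formed.
(e) sonority 1-4-2: ill-formed.
(f) sonority 4-3-5: ill-formed.

1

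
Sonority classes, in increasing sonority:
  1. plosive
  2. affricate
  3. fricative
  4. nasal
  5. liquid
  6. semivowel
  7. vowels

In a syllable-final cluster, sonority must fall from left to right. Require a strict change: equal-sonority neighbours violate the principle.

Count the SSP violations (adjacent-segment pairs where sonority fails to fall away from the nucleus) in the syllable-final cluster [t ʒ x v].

/t/ is a plosive (sonority 1).
/ʒ/ is a fricative (sonority 3).
/x/ is a fricative (sonority 3).
/v/ is a fricative (sonority 3).
/t/→/ʒ/: 1→3 (does not fall) — violation.
/ʒ/→/x/: 3→3 (plateau) — violation.
/x/→/v/: 3→3 (plateau) — violation.

3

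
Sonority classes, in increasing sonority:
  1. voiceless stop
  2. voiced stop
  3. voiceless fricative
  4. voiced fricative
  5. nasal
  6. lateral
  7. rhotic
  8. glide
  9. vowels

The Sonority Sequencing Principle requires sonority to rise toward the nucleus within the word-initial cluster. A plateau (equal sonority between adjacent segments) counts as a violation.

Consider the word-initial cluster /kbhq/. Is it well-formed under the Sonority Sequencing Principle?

/k/ is a voiceless stop (sonority 1).
/b/ is a voiced stop (sonority 2).
/h/ is a voiceless fricative (sonority 3).
/q/ is a voiceless stop (sonority 1).
The profile is 1-2-3-1. Between /h/ (3) and /q/ (1) sonority does not rise, so the cluster violates the SSP.

no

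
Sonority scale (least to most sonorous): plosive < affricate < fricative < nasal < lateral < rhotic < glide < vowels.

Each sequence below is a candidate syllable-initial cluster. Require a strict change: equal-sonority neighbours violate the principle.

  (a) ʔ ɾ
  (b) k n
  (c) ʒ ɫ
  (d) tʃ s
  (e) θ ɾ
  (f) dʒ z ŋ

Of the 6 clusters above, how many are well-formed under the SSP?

6

(a) sonority 1-6: well-formed.
(b) sonority 1-4: well-formed.
(c) sonority 3-5: well-formed.
(d) sonority 2-3: well-formed.
(e) sonority 3-6: well-formed.
(f) sonority 2-3-4: well-formed.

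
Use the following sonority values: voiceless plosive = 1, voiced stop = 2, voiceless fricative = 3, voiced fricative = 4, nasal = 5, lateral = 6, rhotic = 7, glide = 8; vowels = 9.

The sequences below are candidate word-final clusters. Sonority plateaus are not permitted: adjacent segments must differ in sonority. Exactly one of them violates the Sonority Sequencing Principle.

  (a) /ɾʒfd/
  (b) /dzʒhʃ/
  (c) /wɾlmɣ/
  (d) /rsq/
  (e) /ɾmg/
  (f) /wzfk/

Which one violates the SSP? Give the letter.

(a) sonority 7-4-3-2: well-formed.
(b) sonority 2-4-4-3-3: ill-formed.
(c) sonority 8-7-6-5-4: well-formed.
(d) sonority 7-3-1: well-formed.
(e) sonority 7-5-2: well-formed.
(f) sonority 8-4-3-1: well-formed.

b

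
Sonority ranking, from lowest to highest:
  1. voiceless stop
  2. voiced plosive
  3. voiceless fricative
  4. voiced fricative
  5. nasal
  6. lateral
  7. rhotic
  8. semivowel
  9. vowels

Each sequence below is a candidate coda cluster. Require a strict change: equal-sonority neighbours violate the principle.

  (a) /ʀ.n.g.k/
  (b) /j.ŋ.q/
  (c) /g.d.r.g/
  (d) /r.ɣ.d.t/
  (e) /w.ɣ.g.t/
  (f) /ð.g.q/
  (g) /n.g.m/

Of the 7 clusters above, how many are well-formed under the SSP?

(a) 7-5-2-1 → obeys
(b) 8-5-1 → obeys
(c) 2-2-7-2 → violates
(d) 7-4-2-1 → obeys
(e) 8-4-2-1 → obeys
(f) 4-2-1 → obeys
(g) 5-2-5 → violates

5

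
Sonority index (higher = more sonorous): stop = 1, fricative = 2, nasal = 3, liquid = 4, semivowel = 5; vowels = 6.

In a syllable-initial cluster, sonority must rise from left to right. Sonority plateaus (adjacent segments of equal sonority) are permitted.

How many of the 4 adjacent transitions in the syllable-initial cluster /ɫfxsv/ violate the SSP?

1

/ɫ/ — liquid, sonority 4.
/f/ — fricative, sonority 2.
/x/ — fricative, sonority 2.
/s/ — fricative, sonority 2.
/v/ — fricative, sonority 2.
/ɫ/→/f/: 4→2 (does not rise) — violation.
/f/→/x/: 2→2 (plateau, allowed) — ok.
/x/→/s/: 2→2 (plateau, allowed) — ok.
/s/→/v/: 2→2 (plateau, allowed) — ok.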